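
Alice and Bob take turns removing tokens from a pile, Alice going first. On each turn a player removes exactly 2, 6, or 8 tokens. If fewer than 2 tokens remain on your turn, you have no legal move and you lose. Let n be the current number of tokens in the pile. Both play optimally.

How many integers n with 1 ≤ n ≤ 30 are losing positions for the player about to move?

9

Classify positions by backward induction: terminal positions (no move available) are L. From any other position, the mover wins iff some move reaches an L.
n=0: no move → L
n=1: no move → L
n=2: →0(L), so W
n=3: →1(L), so W
n=4: →2(W) only, which is W, so L
n=5: →3(W) only, which is W, so L
n=6: →4(L), so W
n=7: →5(L), so W
n=8: →0(L), so W
n=9: →1(L), so W
n=10: →4(L), so W
n=11: →5(L), so W
n=12: →4(L), so W
n=13: →5(L), so W
n=14: →12(W), 8(W), 6(W) — all W, so L
n=15: →13(W), 9(W), 7(W) — all W, so L
n=16: →14(L), so W
n=17: →15(L), so W
n=18: →16(W), 12(W), 10(W) — all W, so L
n=19: →17(W), 13(W), 11(W) — all W, so L
n=20: →18(L), so W
n=21: →19(L), so W
n=22: →14(L), so W
n=23: →15(L), so W
n=24: →18(L), so W
n=25: →19(L), so W
n=26: →18(L), so W
n=27: →19(L), so W
n=28: →26(W), 22(W), 20(W) — all W, so L
n=29: →27(W), 23(W), 21(W) — all W, so L
n=30: →28(L), so W
L entries with 1 ≤ n ≤ 30 (n=0 is outside the asked range and is not counted): n = 1, 4, 5, 14, 15, 18, 19, 28, 29; that makes 9.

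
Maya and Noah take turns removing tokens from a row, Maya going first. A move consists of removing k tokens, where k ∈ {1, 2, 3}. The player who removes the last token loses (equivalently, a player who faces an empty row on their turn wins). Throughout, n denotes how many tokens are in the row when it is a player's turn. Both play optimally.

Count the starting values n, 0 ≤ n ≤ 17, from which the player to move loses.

5

Use the standard recursion: the mover wins at a terminal position; elsewhere, the mover wins exactly when some move hands the opponent an L position.
n=0: no move; the opponent has just taken the last token and therefore loses → W
n=1: →0(W) only, which is W, so L
n=2: →1(L), so W
n=3: →1(L), so W
n=4: →1(L), so W
n=5: →4(W), 3(W), 2(W) — all W, so L
n=6: →5(L), so W
n=7: →5(L), so W
n=8: →5(L), so W
n=9: →8(W), 7(W), 6(W) — all W, so L
n=10: →9(L), so W
n=11: →9(L), so W
n=12: →9(L), so W
n=13: →12(W), 11(W), 10(W) — all W, so L
n=14: →13(L), so W
n=15: →13(L), so W
n=16: →13(L), so W
n=17: →16(W), 15(W), 14(W) — all W, so L
L entries with 0 ≤ n ≤ 17: n = 1, 5, 9, 13, 17; that makes 5.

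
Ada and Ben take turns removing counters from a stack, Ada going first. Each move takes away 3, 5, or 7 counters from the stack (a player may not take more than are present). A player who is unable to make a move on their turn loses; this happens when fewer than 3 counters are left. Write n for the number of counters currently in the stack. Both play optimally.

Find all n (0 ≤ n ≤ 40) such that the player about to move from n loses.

Positions with no move are L. A position that does have a move is losing for the player to move precisely when every available move leads to a winning position for the opponent. Fill in the labels:
n=0: no move → L
n=1: no move → L
n=2: no move → L
n=3: →0(L), so W
n=4: →1(L), so W
n=5: →2(L), so W
n=6: →1(L), so W
n=7: →2(L), so W
n=8: →1(L), so W
n=9: →2(L), so W
n=10: →7(W), 5(W), 3(W) — all W, so L
n=11: →8(W), 6(W), 4(W) — all W, so L
n=12: →9(W), 7(W), 5(W) — all W, so L
n=13: →10(L), so W
n=14: →11(L), so W
n=15: →12(L), so W
n=16: →11(L), so W
n=17: →12(L), so W
n=18: →11(L), so W
n=19: →12(L), so W
n=20: →17(W), 15(W), 13(W) — all W, so L
n=21: →18(W), 16(W), 14(W) — all W, so L
n=22: →19(W), 17(W), 15(W) — all W, so L
n=23: →20(L), so W
n=24: →21(L), so W
n=25: →22(L), so W
n=26: →21(L), so W
n=27: →22(L), so W
n=28: →21(L), so W
n=29: →22(L), so W
n=30: →27(W), 25(W), 23(W) — all W, so L
n=31: →28(W), 26(W), 24(W) — all W, so L
n=32: →29(W), 27(W), 25(W) — all W, so L
n=33: →30(L), so W
n=34: →31(L), so W
n=35: →32(L), so W
n=36: →31(L), so W
n=37: →32(L), so W
n=38: →31(L), so W
n=39: →32(L), so W
n=40: →37(W), 35(W), 33(W) — all W, so L
The losing starting values of n are exactly the entries labelled L in this table (13 of them).

0, 1, 2, 10, 11, 12, 20, 21, 22, 30, 31, 32, 40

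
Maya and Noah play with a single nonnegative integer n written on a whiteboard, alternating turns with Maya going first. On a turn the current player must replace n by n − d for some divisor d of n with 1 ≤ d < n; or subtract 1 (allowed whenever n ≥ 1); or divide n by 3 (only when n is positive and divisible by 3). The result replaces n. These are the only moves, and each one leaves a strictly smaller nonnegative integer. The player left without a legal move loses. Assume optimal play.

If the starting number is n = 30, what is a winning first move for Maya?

Move to 25.

Work bottom-up. With no move the player to move loses. Otherwise the position is W if at least one move leads to an L position for the opponent, and L if every move leads to a W.
n=0: no move → L
n=1: →0(L), so W
n=2: →1(W) only, which is W, so L
n=3: →2(L), so W
n=4: →2(L), so W
n=5: →4(W) only, which is W, so L
n=6: →2(L), so W
n=7: →6(W) only, which is W, so L
n=8: →7(L), so W
n=9: →3(W), 6(W), 8(W) — all W, so L
n=10: →5(L), so W
n=11: →10(W) only, which is W, so L
n=12: →9(L), so W
n=13: →12(W) only, which is W, so L
n=14: →7(L), so W
n=15: →5(L), so W
n=16: →8(W), 12(W), 14(W), 15(W) — all W, so L
n=17: →16(L), so W
n=18: →9(L), so W
n=19: →18(W) only, which is W, so L
n=20: →16(L), so W
n=21: →7(L), so W
n=22: →11(L), so W
n=23: →22(W) only, which is W, so L
n=24: →16(L), so W
n=25: →20(W), 24(W) — all W, so L
n=26: →13(L), so W
n=27: →9(L), so W
n=28: →14(W), 21(W), 24(W), 26(W), 27(W) — all W, so L
n=29: →28(L), so W
n=30: →25(L), so W
From 30, the L positions reachable in one move are: 25, 28. Any move reaching one of these is winning.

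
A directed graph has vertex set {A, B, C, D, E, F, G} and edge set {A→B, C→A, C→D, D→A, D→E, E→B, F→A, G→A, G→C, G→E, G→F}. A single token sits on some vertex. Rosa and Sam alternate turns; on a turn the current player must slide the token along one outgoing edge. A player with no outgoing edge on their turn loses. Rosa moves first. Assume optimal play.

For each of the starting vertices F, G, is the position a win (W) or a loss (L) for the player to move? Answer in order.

Compute win/loss labels from the base case upward. A position with no move is L. Any other position is W if it can reach an L in one move, else L.
Every edge goes from a vertex to one that appears earlier in the order B, A, E, D, C, F, G, so processing vertices in that order labels each vertex after all of its successors.
B: no outgoing edge → L
A: →B(L), so W
E: →B(L), so W
D: →E(W), A(W) — all W, so L
C: →D(L), so W
F: →A(W) only, which is W, so L
G: →F(L), so W

F: L, G: W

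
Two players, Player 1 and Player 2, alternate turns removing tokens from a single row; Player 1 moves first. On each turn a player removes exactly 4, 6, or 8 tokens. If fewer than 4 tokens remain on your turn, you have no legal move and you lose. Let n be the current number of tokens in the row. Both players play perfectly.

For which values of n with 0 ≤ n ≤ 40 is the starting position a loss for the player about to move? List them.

0, 1, 2, 3, 12, 13, 14, 15, 24, 25, 26, 27, 36, 37, 38, 39

Label each position W (a win for the player to move) or L (a loss). A position with no legal move is L; any other position is W exactly when some move reaches an L, and L when every move reaches a W.
n=0: no move → L
n=1: no move → L
n=2: no move → L
n=3: no move → L
n=4: can move to 0, which is L ⇒ W
n=5: can move to 1, which is L ⇒ W
n=6: can move to 2, which is L ⇒ W
n=7: can move to 3, which is L ⇒ W
n=8: can move to 2, which is L ⇒ W
n=9: can move to 3, which is L ⇒ W
n=10: can move to 2, which is L ⇒ W
n=11: can move to 3, which is L ⇒ W
n=12: moves to 8(W), 6(W), 4(W); every one is W ⇒ L
n=13: moves to 9(W), 7(W), 5(W); every one is W ⇒ L
n=14: moves to 10(W), 8(W), 6(W); every one is W ⇒ L
n=15: moves to 11(W), 9(W), 7(W); every one is W ⇒ L
n=16: can move to 12, which is L ⇒ W
n=17: can move to 13, which is L ⇒ W
n=18: can move to 14, which is L ⇒ W
n=19: can move to 15, which is L ⇒ W
n=20: can move to 14, which is L ⇒ W
n=21: can move to 15, which is L ⇒ W
n=22: can move to 14, which is L ⇒ W
n=23: can move to 15, which is L ⇒ W
n=24: moves to 20(W), 18(W), 16(W); every one is W ⇒ L
n=25: moves to 21(W), 19(W), 17(W); every one is W ⇒ L
n=26: moves to 22(W), 20(W), 18(W); every one is W ⇒ L
n=27: moves to 23(W), 21(W), 19(W); every one is W ⇒ L
n=28: can move to 24, which is L ⇒ W
n=29: can move to 25, which is L ⇒ W
n=30: can move to 26, which is L ⇒ W
n=31: can move to 27, which is L ⇒ W
n=32: can move to 26, which is L ⇒ W
n=33: can move to 27, which is L ⇒ W
n=34: can move to 26, which is L ⇒ W
n=35: can move to 27, which is L ⇒ W
n=36: moves to 32(W), 30(W), 28(W); every one is W ⇒ L
n=37: moves to 33(W), 31(W), 29(W); every one is W ⇒ L
n=38: moves to 34(W), 32(W), 30(W); every one is W ⇒ L
n=39: moves to 35(W), 33(W), 31(W); every one is W ⇒ L
n=40: can move to 36, which is L ⇒ W
Reading off the rows marked L gives the requested list; there are 16 such values of n.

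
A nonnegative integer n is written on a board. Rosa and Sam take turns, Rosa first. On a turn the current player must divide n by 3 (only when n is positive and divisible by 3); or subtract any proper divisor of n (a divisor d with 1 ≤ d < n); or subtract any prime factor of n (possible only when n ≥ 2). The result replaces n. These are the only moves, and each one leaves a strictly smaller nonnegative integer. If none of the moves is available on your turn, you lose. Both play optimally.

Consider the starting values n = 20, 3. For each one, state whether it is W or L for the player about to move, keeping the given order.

Positions with no move are L. A position that does have a move is losing for the player to move precisely when every available move leads to a winning position for the opponent. Fill in the labels:
n=0: no move → L
n=1: no move → L
n=2: can move to 0, which is L ⇒ W
n=3: can move to 0, which is L ⇒ W
n=4: moves to 2(W), 3(W); every one is W ⇒ L
n=5: can move to 0, which is L ⇒ W
n=6: can move to 4, which is L ⇒ W
n=7: can move to 0, which is L ⇒ W
n=8: can move to 4, which is L ⇒ W
n=9: moves to 3(W), 6(W), 8(W); every one is W ⇒ L
n=10: can move to 9, which is L ⇒ W
n=11: can move to 0, which is L ⇒ W
n=12: can move to 4, which is L ⇒ W
n=13: can move to 0, which is L ⇒ W
n=14: moves to 7(W), 12(W), 13(W); every one is W ⇒ L
n=15: can move to 14, which is L ⇒ W
n=16: can move to 14, which is L ⇒ W
n=17: can move to 0, which is L ⇒ W
n=18: can move to 9, which is L ⇒ W
n=19: can move to 0, which is L ⇒ W
n=20: moves to 10(W), 15(W), 16(W), 18(W), 19(W); every one is W ⇒ L

20: L, 3: W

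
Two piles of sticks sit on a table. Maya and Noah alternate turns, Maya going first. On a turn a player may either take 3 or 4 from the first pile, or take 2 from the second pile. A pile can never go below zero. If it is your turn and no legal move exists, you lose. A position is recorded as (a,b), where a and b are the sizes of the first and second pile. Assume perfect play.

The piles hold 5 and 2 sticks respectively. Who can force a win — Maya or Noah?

Noah wins.

Positions with no move are L. A position that does have a move is losing for the player to move precisely when every available move leads to a winning position for the opponent. Fill in the labels:
No move ever increases a pile, so every position that can arise here has a ≤ 5 and b ≤ 2; it is enough to label the cells with 0 ≤ a ≤ 5 and 0 ≤ b ≤ 2.
Every move lowers a or b (never raises either), so fill the grid row by row in increasing a, and left to right within a row: each cell's successors are then already labelled.
      b=0  b=1  b=2
a=0:    L    L    W
a=1:    L    L    W
a=2:    L    L    W
a=3:    W    W    L
a=4:    W    W    L
a=5:    W    W    L
Cells with no legal move (terminal, hence L): (0,0), (0,1), (1,0), (1,1), (2,0), (2,1).
The remaining L cells, each justified by listing all of its moves:
(3,2): →(0,2)(W), (3,0)(W) — all W, so L
(4,2): →(1,2)(W), (0,2)(W), (4,0)(W) — all W, so L
(5,2): →(2,2)(W), (1,2)(W), (5,0)(W) — all W, so L
Every other cell has at least one move into one of the L cells above, so it is W.
The starting position (5,2) is L: whatever Maya does, the opponent receives a W position.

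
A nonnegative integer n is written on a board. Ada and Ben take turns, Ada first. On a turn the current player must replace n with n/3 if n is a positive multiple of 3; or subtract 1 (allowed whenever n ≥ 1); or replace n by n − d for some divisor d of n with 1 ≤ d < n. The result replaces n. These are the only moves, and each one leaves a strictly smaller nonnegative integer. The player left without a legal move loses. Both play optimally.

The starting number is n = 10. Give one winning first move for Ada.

Move to 5.

Classify positions by backward induction: terminal positions (no move available) are L. From any other position, the mover wins iff some move reaches an L.
n=0: no move → L
n=1: →0(L), so W
n=2: →1(W) only, which is W, so L
n=3: →2(L), so W
n=4: →2(L), so W
n=5: →4(W) only, which is W, so L
n=6: →2(L), so W
n=7: →6(W) only, which is W, so L
n=8: →7(L), so W
n=9: →3(W), 6(W), 8(W) — all W, so L
n=10: →5(L), so W
From 10, the L positions reachable in one move are: 5, 9. Any move reaching one of these is winning.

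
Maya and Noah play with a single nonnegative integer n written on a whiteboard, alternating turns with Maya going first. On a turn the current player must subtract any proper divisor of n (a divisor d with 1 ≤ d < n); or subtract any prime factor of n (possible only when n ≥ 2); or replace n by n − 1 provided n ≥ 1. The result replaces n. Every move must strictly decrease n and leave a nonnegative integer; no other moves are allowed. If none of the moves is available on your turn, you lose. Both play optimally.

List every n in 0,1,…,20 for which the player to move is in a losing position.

0, 4, 9, 14, 20

Compute win/loss labels from the base case upward. A position with no move is L. Any other position is W if it can reach an L in one move, else L.
n=0: no move → L
n=1: can move to 0, which is L ⇒ W
n=2: can move to 0, which is L ⇒ W
n=3: can move to 0, which is L ⇒ W
n=4: moves to 2(W), 3(W); every one is W ⇒ L
n=5: can move to 0, which is L ⇒ W
n=6: can move to 4, which is L ⇒ W
n=7: can move to 0, which is L ⇒ W
n=8: can move to 4, which is L ⇒ W
n=9: moves to 6(W), 8(W); every one is W ⇒ L
n=10: can move to 9, which is L ⇒ W
n=11: can move to 0, which is L ⇒ W
n=12: can move to 9, which is L ⇒ W
n=13: can move to 0, which is L ⇒ W
n=14: moves to 7(W), 12(W), 13(W); every one is W ⇒ L
n=15: can move to 14, which is L ⇒ W
n=16: can move to 14, which is L ⇒ W
n=17: can move to 0, which is L ⇒ W
n=18: can move to 9, which is L ⇒ W
n=19: can move to 0, which is L ⇒ W
n=20: moves to 10(W), 15(W), 16(W), 18(W), 19(W); every one is W ⇒ L
Reading off the rows marked L gives the requested list; there are 5 such values of n.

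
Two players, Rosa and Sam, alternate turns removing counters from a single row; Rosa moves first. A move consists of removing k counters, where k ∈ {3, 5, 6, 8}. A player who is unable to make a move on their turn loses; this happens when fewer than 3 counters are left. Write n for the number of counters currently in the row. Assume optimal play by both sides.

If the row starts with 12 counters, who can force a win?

Sam wins.

Build the W/L table. Terminal = L. A non-terminal position is W if it has a move to some L; otherwise it is L.
n=0: no move → L
n=1: no move → L
n=2: no move → L
n=3: can move to 0, which is L ⇒ W
n=4: can move to 1, which is L ⇒ W
n=5: can move to 2, which is L ⇒ W
n=6: can move to 1, which is L ⇒ W
n=7: can move to 2, which is L ⇒ W
n=8: can move to 2, which is L ⇒ W
n=9: can move to 1, which is L ⇒ W
n=10: can move to 2, which is L ⇒ W
n=11: moves to 8(W), 6(W), 5(W), 3(W); every one is W ⇒ L
n=12: moves to 9(W), 7(W), 6(W), 4(W); every one is W ⇒ L
Every move from 12 reaches a W position, so the mover loses.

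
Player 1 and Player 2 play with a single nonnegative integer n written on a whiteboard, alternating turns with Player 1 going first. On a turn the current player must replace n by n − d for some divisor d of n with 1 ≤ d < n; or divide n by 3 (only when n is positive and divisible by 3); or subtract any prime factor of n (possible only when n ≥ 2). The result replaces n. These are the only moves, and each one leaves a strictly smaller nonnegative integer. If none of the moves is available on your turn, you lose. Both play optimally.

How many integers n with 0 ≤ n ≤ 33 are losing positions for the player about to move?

Use the standard recursion: the mover loses at a terminal position; elsewhere, the mover wins exactly when some move hands the opponent an L position.
n=0: no move → L
n=1: no move → L
n=2: W (go to 0, an L position)
n=3: W (go to 0, an L position)
n=4: L (options 2(W), 3(W) are all W)
n=5: W (go to 0, an L position)
n=6: W (go to 4, an L position)
n=7: W (go to 0, an L position)
n=8: W (go to 4, an L position)
n=9: L (options 3(W), 6(W), 8(W) are all W)
n=10: W (go to 9, an L position)
n=11: W (go to 0, an L position)
n=12: W (go to 4, an L position)
n=13: W (go to 0, an L position)
n=14: L (options 7(W), 12(W), 13(W) are all W)
n=15: W (go to 14, an L position)
n=16: W (go to 14, an L position)
n=17: W (go to 0, an L position)
n=18: W (go to 9, an L position)
n=19: W (go to 0, an L position)
n=20: L (options 10(W), 15(W), 16(W), 18(W), 19(W) are all W)
n=21: W (go to 14, an L position)
n=22: W (go to 20, an L position)
n=23: W (go to 0, an L position)
n=24: W (go to 20, an L position)
n=25: W (go to 20, an L position)
n=26: L (options 13(W), 24(W), 25(W) are all W)
n=27: W (go to 9, an L position)
n=28: W (go to 14, an L position)
n=29: W (go to 0, an L position)
n=30: W (go to 20, an L position)
n=31: W (go to 0, an L position)
n=32: L (options 16(W), 24(W), 28(W), 30(W), 31(W) are all W)
n=33: W (go to 32, an L position)
L entries with 0 ≤ n ≤ 33: n = 0, 1, 4, 9, 14, 20, 26, 32; that makes 8.

8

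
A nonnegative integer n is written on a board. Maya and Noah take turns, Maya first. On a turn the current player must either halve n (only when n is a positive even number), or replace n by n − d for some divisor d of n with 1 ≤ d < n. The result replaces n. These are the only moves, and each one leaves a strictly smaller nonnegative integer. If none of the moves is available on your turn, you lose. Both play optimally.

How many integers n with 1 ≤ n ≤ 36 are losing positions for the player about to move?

Work bottom-up. With no move the player to move loses. Otherwise the position is W if at least one move leads to an L position for the opponent, and L if every move leads to a W.
n=0: no move → L
n=1: no move → L
n=2: W (go to 1, an L position)
n=3: L (sole option 2(W) is W)
n=4: W (go to 3, an L position)
n=5: L (sole option 4(W) is W)
n=6: W (go to 3, an L position)
n=7: L (sole option 6(W) is W)
n=8: W (go to 7, an L position)
n=9: L (options 6(W), 8(W) are all W)
n=10: W (go to 5, an L position)
n=11: L (sole option 10(W) is W)
n=12: W (go to 9, an L position)
n=13: L (sole option 12(W) is W)
n=14: W (go to 7, an L position)
n=15: L (options 10(W), 12(W), 14(W) are all W)
n=16: W (go to 15, an L position)
n=17: L (sole option 16(W) is W)
n=18: W (go to 9, an L position)
n=19: L (sole option 18(W) is W)
n=20: W (go to 15, an L position)
n=21: L (options 14(W), 18(W), 20(W) are all W)
n=22: W (go to 11, an L position)
n=23: L (sole option 22(W) is W)
n=24: W (go to 21, an L position)
n=25: L (options 20(W), 24(W) are all W)
n=26: W (go to 13, an L position)
n=27: L (options 18(W), 24(W), 26(W) are all W)
n=28: W (go to 21, an L position)
n=29: L (sole option 28(W) is W)
n=30: W (go to 15, an L position)
n=31: L (sole option 30(W) is W)
n=32: W (go to 31, an L position)
n=33: L (options 22(W), 30(W), 32(W) are all W)
n=34: W (go to 17, an L position)
n=35: L (options 28(W), 30(W), 34(W) are all W)
n=36: W (go to 27, an L position)
L entries with 1 ≤ n ≤ 36 (n=0 is outside the asked range and is not counted): n = 1, 3, 5, 7, 9, 11, 13, 15, 17, 19, 21, 23, 25, 27, 29, 31, 33, 35; that makes 18.

18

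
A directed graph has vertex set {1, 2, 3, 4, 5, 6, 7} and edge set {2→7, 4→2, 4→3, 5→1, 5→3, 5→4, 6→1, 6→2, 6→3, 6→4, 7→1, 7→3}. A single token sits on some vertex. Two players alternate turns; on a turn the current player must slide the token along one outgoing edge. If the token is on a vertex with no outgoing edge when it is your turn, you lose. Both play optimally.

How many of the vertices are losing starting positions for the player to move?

3

Classify positions by backward induction: terminal positions (no move available) are L. From any other position, the mover wins iff some move reaches an L.
Every edge goes from a vertex to one that appears earlier in the order 3, 1, 7, 2, 4, 6, 5, so processing vertices in that order labels each vertex after all of its successors.
3: no outgoing edge → L
1: no outgoing edge → L
7: W (go to 1, an L position)
2: L (sole option 7(W) is W)
4: W (go to 2, an L position)
6: W (go to 2, an L position)
5: W (go to 1, an L position)
The L vertices are 1, 2, 3; that is 3 in all.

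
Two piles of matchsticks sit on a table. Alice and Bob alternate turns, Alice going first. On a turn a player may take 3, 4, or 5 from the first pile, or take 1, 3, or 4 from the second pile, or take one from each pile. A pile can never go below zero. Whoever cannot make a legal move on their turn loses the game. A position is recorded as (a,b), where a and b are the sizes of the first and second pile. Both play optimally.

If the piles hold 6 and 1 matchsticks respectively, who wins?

Work bottom-up. With no move the player to move loses. Otherwise the position is W if at least one move leads to an L position for the opponent, and L if every move leads to a W.
No move ever increases a pile, so every position that can arise here has a ≤ 6 and b ≤ 1; it is enough to label the cells with 0 ≤ a ≤ 6 and 0 ≤ b ≤ 1.
Every move lowers a or b (never raises either), so fill the grid row by row in increasing a, and left to right within a row: each cell's successors are then already labelled.
      b=0  b=1
a=0:    L    W
a=1:    L    W
a=2:    L    W
a=3:    W    W
a=4:    W    L
a=5:    W    L
a=6:    W    L
Cells with no legal move (terminal, hence L): (0,0), (1,0), (2,0).
The remaining L cells, each justified by listing all of its moves:
(4,1): moves to (1,1)(W), (0,1)(W), (4,0)(W), (3,0)(W); every one is W ⇒ L
(5,1): moves to (2,1)(W), (1,1)(W), (0,1)(W), (5,0)(W), (4,0)(W); every one is W ⇒ L
(6,1): moves to (3,1)(W), (2,1)(W), (1,1)(W), (6,0)(W), (5,0)(W); every one is W ⇒ L
Every other cell has at least one move into one of the L cells above, so it is W.
Every move from (6,1) reaches a W position, so the mover loses.

Bob wins.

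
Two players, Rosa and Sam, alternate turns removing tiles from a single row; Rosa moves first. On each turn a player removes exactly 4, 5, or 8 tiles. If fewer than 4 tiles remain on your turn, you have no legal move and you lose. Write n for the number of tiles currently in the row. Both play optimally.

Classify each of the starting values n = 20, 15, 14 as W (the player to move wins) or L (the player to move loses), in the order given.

20: W, 15: L, 14: L

Build the W/L table. Terminal = L. A non-terminal position is W if it has a move to some L; otherwise it is L.
n=0: no move → L
n=1: no move → L
n=2: no move → L
n=3: no move → L
n=4: reaches L-position 0 → W
n=5: reaches L-position 1 → W
n=6: reaches L-position 2 → W
n=7: reaches L-position 3 → W
n=8: reaches L-position 3 → W
n=9: reaches L-position 1 → W
n=10: reaches L-position 2 → W
n=11: reaches L-position 3 → W
n=12: only reaches 8(W), 7(W), 4(W), all W → L
n=13: only reaches 9(W), 8(W), 5(W), all W → L
n=14: only reaches 10(W), 9(W), 6(W), all W → L
n=15: only reaches 11(W), 10(W), 7(W), all W → L
n=16: reaches L-position 12 → W
n=17: reaches L-position 13 → W
n=18: reaches L-position 14 → W
n=19: reaches L-position 15 → W
n=20: reaches L-position 15 → W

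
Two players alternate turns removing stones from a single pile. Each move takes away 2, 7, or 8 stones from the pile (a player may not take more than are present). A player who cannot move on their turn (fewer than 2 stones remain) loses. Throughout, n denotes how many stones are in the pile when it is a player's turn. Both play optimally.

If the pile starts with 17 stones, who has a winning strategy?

Positions with no move are L. A position that does have a move is losing for the player to move precisely when every available move leads to a winning position for the opponent. Fill in the labels:
n=0: no move → L
n=1: no move → L
n=2: can move to 0, which is L ⇒ W
n=3: can move to 1, which is L ⇒ W
n=4: the only move is to 2(W), a W ⇒ L
n=5: the only move is to 3(W), a W ⇒ L
n=6: can move to 4, which is L ⇒ W
n=7: can move to 5, which is L ⇒ W
n=8: can move to 1, which is L ⇒ W
n=9: can move to 1, which is L ⇒ W
n=10: moves to 8(W), 3(W), 2(W); every one is W ⇒ L
n=11: can move to 4, which is L ⇒ W
n=12: can move to 10, which is L ⇒ W
n=13: can move to 5, which is L ⇒ W
n=14: moves to 12(W), 7(W), 6(W); every one is W ⇒ L
n=15: moves to 13(W), 8(W), 7(W); every one is W ⇒ L
n=16: can move to 14, which is L ⇒ W
n=17: can move to 15, which is L ⇒ W
From 17 the player to move can remove 2, leaving 15, reaching an L position.

The first player wins.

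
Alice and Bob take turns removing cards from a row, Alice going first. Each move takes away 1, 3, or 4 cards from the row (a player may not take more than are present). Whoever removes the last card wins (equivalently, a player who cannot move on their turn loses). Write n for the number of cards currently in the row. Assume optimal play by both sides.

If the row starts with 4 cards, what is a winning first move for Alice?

Work bottom-up. With no move the player to move loses. Otherwise the position is W if at least one move leads to an L position for the opponent, and L if every move leads to a W.
n=0: no move → L
n=1: W (go to 0, an L position)
n=2: L (sole option 1(W) is W)
n=3: W (go to 2, an L position)
n=4: W (go to 0, an L position)
From 4, the L positions reachable in one move are: 0.

Remove 4, leaving 0.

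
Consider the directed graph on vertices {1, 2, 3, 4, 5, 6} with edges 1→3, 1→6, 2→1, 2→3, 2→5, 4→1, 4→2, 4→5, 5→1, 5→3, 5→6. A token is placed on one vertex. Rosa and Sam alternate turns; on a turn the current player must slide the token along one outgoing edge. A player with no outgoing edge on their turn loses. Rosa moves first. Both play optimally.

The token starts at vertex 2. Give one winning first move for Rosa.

Move to 3.

Work bottom-up. With no move the player to move loses. Otherwise the position is W if at least one move leads to an L position for the opponent, and L if every move leads to a W.
Every edge goes from a vertex to one that appears earlier in the order 3, 6, 1, 5, 2, 4, so processing vertices in that order labels each vertex after all of its successors.
3: no outgoing edge → L
6: no outgoing edge → L
1: →6(L), so W
5: →6(L), so W
2: →3(L), so W
4: →2(W), 5(W), 1(W) — all W, so L
From 2, the L positions reachable in one move are: 3.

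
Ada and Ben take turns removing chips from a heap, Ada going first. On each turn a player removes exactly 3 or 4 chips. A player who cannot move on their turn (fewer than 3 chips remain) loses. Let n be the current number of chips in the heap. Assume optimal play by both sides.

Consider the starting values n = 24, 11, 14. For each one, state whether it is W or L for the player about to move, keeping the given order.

Compute win/loss labels from the base case upward. A position with no move is L. Any other position is W if it can reach an L in one move, else L.
n=0: no move → L
n=1: no move → L
n=2: no move → L
n=3: →0(L), so W
n=4: →1(L), so W
n=5: →2(L), so W
n=6: →2(L), so W
n=7: →4(W), 3(W) — all W, so L
n=8: →5(W), 4(W) — all W, so L
n=9: →6(W), 5(W) — all W, so L
n=10: →7(L), so W
n=11: →8(L), so W
n=12: →9(L), so W
n=13: →9(L), so W
n=14: →11(W), 10(W) — all W, so L
n=15: →12(W), 11(W) — all W, so L
n=16: →13(W), 12(W) — all W, so L
n=17: →14(L), so W
n=18: →15(L), so W
n=19: →16(L), so W
n=20: →16(L), so W
n=21: →18(W), 17(W) — all W, so L
n=22: →19(W), 18(W) — all W, so L
n=23: →20(W), 19(W) — all W, so L
n=24: →21(L), so W

24: W, 11: W, 14: L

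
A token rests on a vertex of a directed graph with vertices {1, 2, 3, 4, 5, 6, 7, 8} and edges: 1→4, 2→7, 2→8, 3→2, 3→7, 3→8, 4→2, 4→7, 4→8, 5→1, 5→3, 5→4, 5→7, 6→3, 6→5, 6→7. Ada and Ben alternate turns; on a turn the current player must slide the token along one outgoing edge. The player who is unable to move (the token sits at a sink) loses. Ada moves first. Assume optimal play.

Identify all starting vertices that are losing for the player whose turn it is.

1, 7, 8

Classify positions by backward induction: terminal positions (no move available) are L. From any other position, the mover wins iff some move reaches an L.
Every edge goes from a vertex to one that appears earlier in the order 8, 7, 2, 4, 3, 1, 5, 6, so processing vertices in that order labels each vertex after all of its successors.
8: no outgoing edge → L
7: no outgoing edge → L
2: W (go to 7, an L position)
4: W (go to 7, an L position)
3: W (go to 7, an L position)
1: L (sole option 4(W) is W)
5: W (go to 1, an L position)
6: W (go to 7, an L position)
Reading off the rows marked L gives the requested list; there are 3 such vertices.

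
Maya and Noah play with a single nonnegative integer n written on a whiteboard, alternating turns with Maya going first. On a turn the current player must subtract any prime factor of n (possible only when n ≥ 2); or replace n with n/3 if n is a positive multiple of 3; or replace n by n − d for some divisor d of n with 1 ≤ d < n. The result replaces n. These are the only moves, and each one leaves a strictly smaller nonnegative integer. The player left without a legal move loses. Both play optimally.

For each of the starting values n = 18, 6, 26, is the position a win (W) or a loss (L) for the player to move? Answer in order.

Label each position W (a win for the player to move) or L (a loss). A position with no legal move is L; any other position is W exactly when some move reaches an L, and L when every move reaches a W.
n=0: no move → L
n=1: no move → L
n=2: can move to 0, which is L ⇒ W
n=3: can move to 0, which is L ⇒ W
n=4: moves to 2(W), 3(W); every one is W ⇒ L
n=5: can move to 0, which is L ⇒ W
n=6: can move to 4, which is L ⇒ W
n=7: can move to 0, which is L ⇒ W
n=8: can move to 4, which is L ⇒ W
n=9: moves to 3(W), 6(W), 8(W); every one is W ⇒ L
n=10: can move to 9, which is L ⇒ W
n=11: can move to 0, which is L ⇒ W
n=12: can move to 4, which is L ⇒ W
n=13: can move to 0, which is L ⇒ W
n=14: moves to 7(W), 12(W), 13(W); every one is W ⇒ L
n=15: can move to 14, which is L ⇒ W
n=16: can move to 14, which is L ⇒ W
n=17: can move to 0, which is L ⇒ W
n=18: can move to 9, which is L ⇒ W
n=19: can move to 0, which is L ⇒ W
n=20: moves to 10(W), 15(W), 16(W), 18(W), 19(W); every one is W ⇒ L
n=21: can move to 14, which is L ⇒ W
n=22: can move to 20, which is L ⇒ W
n=23: can move to 0, which is L ⇒ W
n=24: can move to 20, which is L ⇒ W
n=25: can move to 20, which is L ⇒ W
n=26: moves to 13(W), 24(W), 25(W); every one is W ⇒ L

18: W, 6: W, 26: L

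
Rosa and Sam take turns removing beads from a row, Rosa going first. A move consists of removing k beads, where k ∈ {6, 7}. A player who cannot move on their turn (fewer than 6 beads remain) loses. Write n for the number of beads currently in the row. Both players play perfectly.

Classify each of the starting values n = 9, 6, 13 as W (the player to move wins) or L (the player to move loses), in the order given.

Compute win/loss labels from the base case upward. A position with no move is L. Any other position is W if it can reach an L in one move, else L.
n=0: no move → L
n=1: no move → L
n=2: no move → L
n=3: no move → L
n=4: no move → L
n=5: no move → L
n=6: W (go to 0, an L position)
n=7: W (go to 1, an L position)
n=8: W (go to 2, an L position)
n=9: W (go to 3, an L position)
n=10: W (go to 4, an L position)
n=11: W (go to 5, an L position)
n=12: W (go to 5, an L position)
n=13: L (options 7(W), 6(W) are all W)

9: W, 6: W, 13: L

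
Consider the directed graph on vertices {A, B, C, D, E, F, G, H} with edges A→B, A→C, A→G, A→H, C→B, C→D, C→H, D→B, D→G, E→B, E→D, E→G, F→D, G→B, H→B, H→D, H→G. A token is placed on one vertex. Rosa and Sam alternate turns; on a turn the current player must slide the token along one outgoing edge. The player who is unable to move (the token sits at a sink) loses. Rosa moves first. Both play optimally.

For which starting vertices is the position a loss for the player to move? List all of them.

B, F

Compute win/loss labels from the base case upward. A position with no move is L. Any other position is W if it can reach an L in one move, else L.
Every edge goes from a vertex to one that appears earlier in the order B, G, D, H, C, E, F, A, so processing vertices in that order labels each vertex after all of its successors.
B: no outgoing edge → L
G: can move to B, which is L ⇒ W
D: can move to B, which is L ⇒ W
H: can move to B, which is L ⇒ W
C: can move to B, which is L ⇒ W
E: can move to B, which is L ⇒ W
F: the only move is to D(W), a W ⇒ L
A: can move to B, which is L ⇒ W
Reading off the rows marked L gives the requested list; there are 2 such vertices.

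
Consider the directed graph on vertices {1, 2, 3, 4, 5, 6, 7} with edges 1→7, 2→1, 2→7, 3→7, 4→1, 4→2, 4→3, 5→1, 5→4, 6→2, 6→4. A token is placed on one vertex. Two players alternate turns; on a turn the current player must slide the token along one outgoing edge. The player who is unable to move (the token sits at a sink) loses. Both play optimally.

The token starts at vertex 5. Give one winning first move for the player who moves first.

Move to 4.

Work bottom-up. With no move the player to move loses. Otherwise the position is W if at least one move leads to an L position for the opponent, and L if every move leads to a W.
Every edge goes from a vertex to one that appears earlier in the order 7, 1, 2, 3, 4, 5, 6, so processing vertices in that order labels each vertex after all of its successors.
7: no outgoing edge → L
1: W (go to 7, an L position)
2: W (go to 7, an L position)
3: W (go to 7, an L position)
4: L (options 3(W), 2(W), 1(W) are all W)
5: W (go to 4, an L position)
6: W (go to 4, an L position)
From 5, the L positions reachable in one move are: 4.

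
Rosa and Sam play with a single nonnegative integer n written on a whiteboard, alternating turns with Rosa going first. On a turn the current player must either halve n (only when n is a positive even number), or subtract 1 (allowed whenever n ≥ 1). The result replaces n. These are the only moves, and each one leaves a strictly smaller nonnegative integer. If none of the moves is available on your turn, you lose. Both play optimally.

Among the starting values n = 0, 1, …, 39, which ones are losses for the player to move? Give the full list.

Label each position W (a win for the player to move) or L (a loss). A position with no legal move is L; any other position is W exactly when some move reaches an L, and L when every move reaches a W.
n=0: no move → L
n=1: →0(L), so W
n=2: →1(W) only, which is W, so L
n=3: →2(L), so W
n=4: →2(L), so W
n=5: →4(W) only, which is W, so L
n=6: →5(L), so W
n=7: →6(W) only, which is W, so L
n=8: →7(L), so W
n=9: →8(W) only, which is W, so L
n=10: →5(L), so W
n=11: →10(W) only, which is W, so L
n=12: →11(L), so W
n=13: →12(W) only, which is W, so L
n=14: →7(L), so W
n=15: →14(W) only, which is W, so L
n=16: →15(L), so W
n=17: →16(W) only, which is W, so L
n=18: →9(L), so W
n=19: →18(W) only, which is W, so L
n=20: →19(L), so W
n=21: →20(W) only, which is W, so L
n=22: →11(L), so W
n=23: →22(W) only, which is W, so L
n=24: →23(L), so W
n=25: →24(W) only, which is W, so L
n=26: →13(L), so W
n=27: →26(W) only, which is W, so L
n=28: →27(L), so W
n=29: →28(W) only, which is W, so L
n=30: →15(L), so W
n=31: →30(W) only, which is W, so L
n=32: →31(L), so W
n=33: →32(W) only, which is W, so L
n=34: →17(L), so W
n=35: →34(W) only, which is W, so L
n=36: →35(L), so W
n=37: →36(W) only, which is W, so L
n=38: →19(L), so W
n=39: →38(W) only, which is W, so L
The losing starting values of n are exactly the entries labelled L in this table (20 of them).

0, 2, 5, 7, 9, 11, 13, 15, 17, 19, 21, 23, 25, 27, 29, 31, 33, 35, 37, 39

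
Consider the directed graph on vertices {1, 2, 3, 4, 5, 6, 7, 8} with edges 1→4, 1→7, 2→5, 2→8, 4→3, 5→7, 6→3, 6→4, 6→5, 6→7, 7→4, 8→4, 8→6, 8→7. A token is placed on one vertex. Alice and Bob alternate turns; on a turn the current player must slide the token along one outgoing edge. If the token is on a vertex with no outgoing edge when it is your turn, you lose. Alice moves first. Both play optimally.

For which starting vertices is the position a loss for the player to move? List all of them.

Work bottom-up. With no move the player to move loses. Otherwise the position is W if at least one move leads to an L position for the opponent, and L if every move leads to a W.
Every edge goes from a vertex to one that appears earlier in the order 3, 4, 7, 5, 6, 8, 1, 2, so processing vertices in that order labels each vertex after all of its successors.
3: no outgoing edge → L
4: →3(L), so W
7: →4(W) only, which is W, so L
5: →7(L), so W
6: →7(L), so W
8: →7(L), so W
1: →7(L), so W
2: →8(W), 5(W) — all W, so L
Reading off the rows marked L gives the requested list; there are 3 such vertices.

2, 3, 7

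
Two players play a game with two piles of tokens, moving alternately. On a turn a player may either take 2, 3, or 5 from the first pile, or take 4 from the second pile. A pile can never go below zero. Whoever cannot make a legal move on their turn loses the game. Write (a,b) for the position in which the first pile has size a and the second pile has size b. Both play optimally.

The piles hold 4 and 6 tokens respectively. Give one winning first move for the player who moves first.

Label each position W (a win for the player to move) or L (a loss). A position with no legal move is L; any other position is W exactly when some move reaches an L, and L when every move reaches a W.
No move ever increases a pile, so every position that can arise here has a ≤ 4 and b ≤ 6; it is enough to label the cells with 0 ≤ a ≤ 4 and 0 ≤ b ≤ 6.
Every move lowers a or b (never raises either), so fill the grid row by row in increasing a, and left to right within a row: each cell's successors are then already labelled.
      b=0  b=1  b=2  b=3  b=4  b=5  b=6
a=0:    L    L    L    L    W    W    W
a=1:    L    L    L    L    W    W    W
a=2:    W    W    W    W    L    L    L
a=3:    W    W    W    W    L    L    L
a=4:    W    W    W    W    W    W    W
Cells with no legal move (terminal, hence L): (0,0), (0,1), (0,2), (0,3), (1,0), (1,1), (1,2), (1,3).
The remaining L cells, each justified by listing all of its moves:
(2,4): L (options (0,4)(W), (2,0)(W) are all W)
(2,5): L (options (0,5)(W), (2,1)(W) are all W)
(2,6): L (options (0,6)(W), (2,2)(W) are all W)
(3,4): L (options (1,4)(W), (0,4)(W), (3,0)(W) are all W)
(3,5): L (options (1,5)(W), (0,5)(W), (3,1)(W) are all W)
(3,6): L (options (1,6)(W), (0,6)(W), (3,2)(W) are all W)
Every other cell has at least one move into one of the L cells above, so it is W.
From (4,6), the L positions reachable in one move are: (2,6).

Move to (2,6).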